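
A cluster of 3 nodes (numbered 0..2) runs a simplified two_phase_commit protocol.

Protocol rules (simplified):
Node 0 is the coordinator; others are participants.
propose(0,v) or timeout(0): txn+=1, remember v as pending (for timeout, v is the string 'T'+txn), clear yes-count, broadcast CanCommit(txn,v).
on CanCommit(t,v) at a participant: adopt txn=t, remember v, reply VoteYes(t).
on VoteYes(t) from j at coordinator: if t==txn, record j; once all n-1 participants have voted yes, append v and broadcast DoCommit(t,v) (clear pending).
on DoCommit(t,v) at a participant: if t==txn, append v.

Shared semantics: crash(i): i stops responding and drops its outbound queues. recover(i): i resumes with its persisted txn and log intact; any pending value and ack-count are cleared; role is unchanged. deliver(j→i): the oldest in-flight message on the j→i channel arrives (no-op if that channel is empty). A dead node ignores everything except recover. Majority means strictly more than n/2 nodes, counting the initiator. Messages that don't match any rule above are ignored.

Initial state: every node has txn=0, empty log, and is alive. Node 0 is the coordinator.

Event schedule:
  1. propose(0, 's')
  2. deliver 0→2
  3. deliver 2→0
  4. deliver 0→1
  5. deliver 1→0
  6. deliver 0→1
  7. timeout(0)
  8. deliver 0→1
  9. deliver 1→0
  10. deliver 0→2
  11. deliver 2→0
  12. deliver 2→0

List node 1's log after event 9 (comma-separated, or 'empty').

s

1. propose(0,'s'):  <0:coor t1 ->
2. deliver 0→2:  <2:part t1 ->
3. deliver 2→0:  nop
4. deliver 0→1:  <1:part t1 ->
5. deliver 1→0:  <0:coor t1 s>
6. deliver 0→1:  <1:part t1 s>
7. timeout(0):  <0:coor t2 s>
8. deliver 0→1:  <1:part t2 s>
9. deliver 1→0:  nop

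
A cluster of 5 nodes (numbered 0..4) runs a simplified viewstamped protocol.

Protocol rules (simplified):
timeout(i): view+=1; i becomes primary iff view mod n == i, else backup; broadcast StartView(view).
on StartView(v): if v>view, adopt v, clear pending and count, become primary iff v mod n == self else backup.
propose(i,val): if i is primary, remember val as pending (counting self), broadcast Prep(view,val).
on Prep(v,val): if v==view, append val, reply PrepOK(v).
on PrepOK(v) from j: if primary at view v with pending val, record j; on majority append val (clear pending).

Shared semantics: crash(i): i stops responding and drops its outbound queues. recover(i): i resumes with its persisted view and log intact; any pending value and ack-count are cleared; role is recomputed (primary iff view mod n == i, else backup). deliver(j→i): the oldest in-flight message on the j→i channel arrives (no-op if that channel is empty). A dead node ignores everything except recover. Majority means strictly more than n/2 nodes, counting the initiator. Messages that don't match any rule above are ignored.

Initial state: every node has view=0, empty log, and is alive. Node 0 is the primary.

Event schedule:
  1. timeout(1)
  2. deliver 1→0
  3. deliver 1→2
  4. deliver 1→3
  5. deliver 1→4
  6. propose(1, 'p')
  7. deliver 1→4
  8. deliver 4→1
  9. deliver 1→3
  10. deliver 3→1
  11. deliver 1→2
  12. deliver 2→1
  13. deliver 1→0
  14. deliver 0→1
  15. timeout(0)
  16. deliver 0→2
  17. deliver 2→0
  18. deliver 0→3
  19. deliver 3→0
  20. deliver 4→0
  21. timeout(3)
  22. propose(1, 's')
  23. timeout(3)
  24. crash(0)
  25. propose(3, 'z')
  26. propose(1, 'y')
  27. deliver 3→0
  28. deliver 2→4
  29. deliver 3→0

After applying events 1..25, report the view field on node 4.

[1] timeout(1) → N1(prim v1 [-])
[2] deliver 1→0 → N0(back v1 [-])
[3] deliver 1→2 → N2(back v1 [-])
[4] deliver 1→3 → N3(back v1 [-])
[5] deliver 1→4 → N4(back v1 [-])
[6] propose(1,'p') → ∅
[7] deliver 1→4 → N4(back v1 [p])
[8] deliver 4→1 → ∅
[9] deliver 1→3 → N3(back v1 [p])
[10] deliver 3→1 → N1(prim v1 [p])
[11] deliver 1→2 → N2(back v1 [p])
[12] deliver 2→1 → ∅
[13] deliver 1→0 → N0(back v1 [p])
[14] deliver 0→1 → ∅
[15] timeout(0) → N0(back v2 [p])
[16] deliver 0→2 → N2(prim v2 [p])
[17] deliver 2→0 → ∅
[18] deliver 0→3 → N3(back v2 [p])
[19] deliver 3→0 → ∅
[20] deliver 4→0 → ∅
[21] timeout(3) → N3(prim v3 [p])
[22] propose(1,'s') → ∅
[23] timeout(3) → N3(back v4 [p])
[24] crash(0) → N0(✗back v2 [p])
[25] propose(3,'z') → ∅

1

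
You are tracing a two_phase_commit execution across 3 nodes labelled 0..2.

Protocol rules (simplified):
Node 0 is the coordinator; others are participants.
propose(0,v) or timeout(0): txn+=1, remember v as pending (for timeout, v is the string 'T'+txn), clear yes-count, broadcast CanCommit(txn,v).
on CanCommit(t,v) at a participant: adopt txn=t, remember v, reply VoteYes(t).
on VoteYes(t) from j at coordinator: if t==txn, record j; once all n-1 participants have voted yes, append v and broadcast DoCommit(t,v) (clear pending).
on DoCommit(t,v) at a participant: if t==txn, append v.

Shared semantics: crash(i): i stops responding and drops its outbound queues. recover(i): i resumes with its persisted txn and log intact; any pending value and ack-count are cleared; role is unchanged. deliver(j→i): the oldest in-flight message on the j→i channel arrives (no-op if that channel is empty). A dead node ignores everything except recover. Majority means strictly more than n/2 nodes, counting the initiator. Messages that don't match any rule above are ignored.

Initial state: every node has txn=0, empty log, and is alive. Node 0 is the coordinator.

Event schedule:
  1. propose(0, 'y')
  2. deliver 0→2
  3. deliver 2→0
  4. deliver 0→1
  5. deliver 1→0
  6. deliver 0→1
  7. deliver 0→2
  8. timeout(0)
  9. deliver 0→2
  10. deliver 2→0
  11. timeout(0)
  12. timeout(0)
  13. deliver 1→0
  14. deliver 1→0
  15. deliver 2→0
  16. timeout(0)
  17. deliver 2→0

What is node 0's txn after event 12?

4

e1 propose(0,'y'): 0[coor,t=1,-]
e2 deliver 0→2: 2[part,t=1,-]
e3 deliver 2→0: ·
e4 deliver 0→1: 1[part,t=1,-]
e5 deliver 1→0: 0[coor,t=1,y]
e6 deliver 0→1: 1[part,t=1,y]
e7 deliver 0→2: 2[part,t=1,y]
e8 timeout(0): 0[coor,t=2,y]
e9 deliver 0→2: 2[part,t=2,y]
e10 deliver 2→0: ·
e11 timeout(0): 0[coor,t=3,y]
e12 timeout(0): 0[coor,t=4,y]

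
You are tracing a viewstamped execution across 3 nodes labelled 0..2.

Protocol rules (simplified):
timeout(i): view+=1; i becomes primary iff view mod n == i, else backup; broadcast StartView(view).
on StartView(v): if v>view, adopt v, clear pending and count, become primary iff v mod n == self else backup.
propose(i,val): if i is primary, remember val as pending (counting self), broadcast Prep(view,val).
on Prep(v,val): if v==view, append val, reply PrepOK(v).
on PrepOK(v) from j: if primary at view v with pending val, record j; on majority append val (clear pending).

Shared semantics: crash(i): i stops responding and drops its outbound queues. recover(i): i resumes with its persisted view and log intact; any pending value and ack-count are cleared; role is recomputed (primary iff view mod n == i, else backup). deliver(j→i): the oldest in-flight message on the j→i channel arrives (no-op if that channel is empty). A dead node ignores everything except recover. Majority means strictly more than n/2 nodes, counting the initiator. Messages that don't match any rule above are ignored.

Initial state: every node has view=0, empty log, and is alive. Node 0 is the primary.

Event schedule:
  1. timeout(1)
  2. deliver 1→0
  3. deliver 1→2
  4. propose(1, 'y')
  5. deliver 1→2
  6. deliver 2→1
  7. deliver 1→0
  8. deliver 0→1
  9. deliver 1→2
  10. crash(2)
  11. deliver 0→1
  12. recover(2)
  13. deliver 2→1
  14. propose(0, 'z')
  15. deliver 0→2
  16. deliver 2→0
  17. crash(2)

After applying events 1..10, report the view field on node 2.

1

[1] timeout(1) → N1(prim v1 [-])
[2] deliver 1→0 → N0(back v1 [-])
[3] deliver 1→2 → N2(back v1 [-])
[4] propose(1,'y') → ∅
[5] deliver 1→2 → N2(back v1 [y])
[6] deliver 2→1 → N1(prim v1 [y])
[7] deliver 1→0 → N0(back v1 [y])
[8] deliver 0→1 → ∅
[9] deliver 1→2 → ∅
[10] crash(2) → N2(✗back v1 [y])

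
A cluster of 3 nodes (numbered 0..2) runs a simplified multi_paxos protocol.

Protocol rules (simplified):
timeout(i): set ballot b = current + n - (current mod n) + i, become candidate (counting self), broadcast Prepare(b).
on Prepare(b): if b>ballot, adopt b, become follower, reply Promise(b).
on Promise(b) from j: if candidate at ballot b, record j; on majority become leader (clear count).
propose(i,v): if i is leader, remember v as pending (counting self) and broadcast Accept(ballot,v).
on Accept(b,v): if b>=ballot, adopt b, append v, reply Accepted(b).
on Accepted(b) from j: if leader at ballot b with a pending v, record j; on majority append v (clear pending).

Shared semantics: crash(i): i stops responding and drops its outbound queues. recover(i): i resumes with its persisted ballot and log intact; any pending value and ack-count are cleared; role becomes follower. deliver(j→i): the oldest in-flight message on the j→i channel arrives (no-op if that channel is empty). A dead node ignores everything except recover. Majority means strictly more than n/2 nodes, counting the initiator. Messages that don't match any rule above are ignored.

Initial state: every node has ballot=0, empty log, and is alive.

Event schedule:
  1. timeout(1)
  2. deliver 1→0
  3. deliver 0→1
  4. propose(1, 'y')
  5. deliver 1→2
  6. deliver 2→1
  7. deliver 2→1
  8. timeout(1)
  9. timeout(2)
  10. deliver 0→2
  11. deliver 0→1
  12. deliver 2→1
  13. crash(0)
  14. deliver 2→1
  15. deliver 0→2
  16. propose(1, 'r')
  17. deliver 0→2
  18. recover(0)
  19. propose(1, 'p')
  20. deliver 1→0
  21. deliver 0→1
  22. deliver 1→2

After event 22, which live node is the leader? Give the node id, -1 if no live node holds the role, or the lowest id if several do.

e1 timeout(1): 1[cand,b=4,-]
e2 deliver 1→0: 0[foll,b=4,-]
e3 deliver 0→1: 1[lead,b=4,-]
e4 propose(1,'y'): ·
e5 deliver 1→2: 2[foll,b=4,-]
e6 deliver 2→1: ·
e7 deliver 2→1: ·
e8 timeout(1): 1[cand,b=7,-]
e9 timeout(2): 2[cand,b=8,-]
e10 deliver 0→2: ·
e11 deliver 0→1: ·
e12 deliver 2→1: 1[foll,b=8,-]
e13 crash(0): 0[✗foll,b=4,-]
e14 deliver 2→1: ·
e15 deliver 0→2: ·
e16 propose(1,'r'): ·
e17 deliver 0→2: ·
e18 recover(0): 0[foll,b=4,-]
e19 propose(1,'p'): ·
e20 deliver 1→0: 0[foll,b=4,y]
e21 deliver 0→1: ·
e22 deliver 1→2: ·

-1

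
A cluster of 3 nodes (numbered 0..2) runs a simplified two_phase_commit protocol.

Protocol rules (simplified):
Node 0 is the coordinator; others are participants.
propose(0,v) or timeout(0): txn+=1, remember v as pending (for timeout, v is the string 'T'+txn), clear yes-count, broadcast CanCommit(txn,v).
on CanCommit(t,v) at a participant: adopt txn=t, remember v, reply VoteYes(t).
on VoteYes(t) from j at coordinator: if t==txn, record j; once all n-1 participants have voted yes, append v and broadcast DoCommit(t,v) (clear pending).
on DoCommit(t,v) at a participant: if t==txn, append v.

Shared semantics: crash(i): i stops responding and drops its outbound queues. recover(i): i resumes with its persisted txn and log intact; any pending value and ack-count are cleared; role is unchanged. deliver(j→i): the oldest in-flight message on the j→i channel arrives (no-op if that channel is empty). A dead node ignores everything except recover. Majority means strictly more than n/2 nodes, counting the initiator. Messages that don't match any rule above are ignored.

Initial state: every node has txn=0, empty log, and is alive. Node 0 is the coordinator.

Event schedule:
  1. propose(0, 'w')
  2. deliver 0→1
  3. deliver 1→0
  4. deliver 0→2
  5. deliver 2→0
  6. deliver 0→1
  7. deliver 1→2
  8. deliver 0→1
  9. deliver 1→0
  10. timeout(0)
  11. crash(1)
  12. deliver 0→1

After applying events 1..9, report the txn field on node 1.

1

after 1 — propose(0,'w'): n0:coor/t1/[-]
after 2 — deliver 0→1: n1:part/t1/[-]
after 3 — deliver 1→0: ·
after 4 — deliver 0→2: n2:part/t1/[-]
after 5 — deliver 2→0: n0:coor/t1/[w]
after 6 — deliver 0→1: n1:part/t1/[w]
after 7 — deliver 1→2: ·
after 8 — deliver 0→1: ·
after 9 — deliver 1→0: ·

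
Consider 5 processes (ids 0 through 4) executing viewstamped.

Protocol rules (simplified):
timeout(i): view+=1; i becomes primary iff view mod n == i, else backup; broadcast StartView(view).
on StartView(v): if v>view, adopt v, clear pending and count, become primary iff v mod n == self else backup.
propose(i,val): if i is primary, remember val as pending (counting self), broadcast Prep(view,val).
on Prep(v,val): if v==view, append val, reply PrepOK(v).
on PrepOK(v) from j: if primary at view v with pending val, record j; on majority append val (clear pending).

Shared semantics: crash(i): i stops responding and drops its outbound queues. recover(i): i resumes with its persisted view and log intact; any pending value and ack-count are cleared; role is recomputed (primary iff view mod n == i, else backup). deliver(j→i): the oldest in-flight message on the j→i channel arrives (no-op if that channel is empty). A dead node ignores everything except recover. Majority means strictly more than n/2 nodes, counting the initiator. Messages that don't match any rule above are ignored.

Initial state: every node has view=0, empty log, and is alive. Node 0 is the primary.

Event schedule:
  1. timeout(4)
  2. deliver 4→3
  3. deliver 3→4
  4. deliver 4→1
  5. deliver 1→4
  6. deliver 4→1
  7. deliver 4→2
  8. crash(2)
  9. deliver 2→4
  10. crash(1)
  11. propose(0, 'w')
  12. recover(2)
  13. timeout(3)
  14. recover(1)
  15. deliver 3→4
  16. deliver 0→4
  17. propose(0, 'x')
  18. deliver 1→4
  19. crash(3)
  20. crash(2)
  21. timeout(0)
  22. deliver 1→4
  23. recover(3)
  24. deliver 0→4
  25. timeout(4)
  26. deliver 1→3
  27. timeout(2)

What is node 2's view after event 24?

1

1. timeout(4):  <4:back v1 ->
2. deliver 4→3:  <3:back v1 ->
3. deliver 3→4:  nop
4. deliver 4→1:  <1:prim v1 ->
5. deliver 1→4:  nop
6. deliver 4→1:  nop
7. deliver 4→2:  <2:back v1 ->
8. crash(2):  <2:✗back v1 ->
9. deliver 2→4:  nop
10. crash(1):  <1:✗prim v1 ->
11. propose(0,'w'):  nop
12. recover(2):  <2:back v1 ->
13. timeout(3):  <3:back v2 ->
14. recover(1):  <1:prim v1 ->
15. deliver 3→4:  <4:back v2 ->
16. deliver 0→4:  nop
17. propose(0,'x'):  nop
18. deliver 1→4:  nop
19. crash(3):  <3:✗back v2 ->
20. crash(2):  <2:✗back v1 ->
21. timeout(0):  <0:back v1 ->
22. deliver 1→4:  nop
23. recover(3):  <3:back v2 ->
24. deliver 0→4:  nop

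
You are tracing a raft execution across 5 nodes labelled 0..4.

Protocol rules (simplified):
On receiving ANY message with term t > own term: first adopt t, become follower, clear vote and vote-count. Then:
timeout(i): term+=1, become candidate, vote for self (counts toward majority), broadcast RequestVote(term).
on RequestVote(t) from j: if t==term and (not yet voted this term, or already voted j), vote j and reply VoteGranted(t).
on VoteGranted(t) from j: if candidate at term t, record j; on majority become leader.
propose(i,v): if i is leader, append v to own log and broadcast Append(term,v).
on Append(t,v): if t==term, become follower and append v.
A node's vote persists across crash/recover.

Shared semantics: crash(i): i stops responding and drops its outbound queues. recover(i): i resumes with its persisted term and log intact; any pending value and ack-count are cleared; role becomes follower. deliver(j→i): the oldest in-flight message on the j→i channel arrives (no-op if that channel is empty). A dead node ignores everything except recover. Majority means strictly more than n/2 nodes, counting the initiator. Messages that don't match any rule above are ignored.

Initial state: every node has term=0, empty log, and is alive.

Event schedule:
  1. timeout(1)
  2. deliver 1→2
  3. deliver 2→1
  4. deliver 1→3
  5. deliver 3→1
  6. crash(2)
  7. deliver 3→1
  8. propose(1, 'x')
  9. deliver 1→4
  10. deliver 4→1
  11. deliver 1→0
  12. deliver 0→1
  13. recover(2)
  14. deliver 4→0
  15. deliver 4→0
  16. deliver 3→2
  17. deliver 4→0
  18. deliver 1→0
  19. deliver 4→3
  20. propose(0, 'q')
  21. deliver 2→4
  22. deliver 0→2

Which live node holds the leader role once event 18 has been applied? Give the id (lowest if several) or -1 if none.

1

after 1 — timeout(1): n1:cand/t1/[-]
after 2 — deliver 1→2: n2:foll/t1/[-]
after 3 — deliver 2→1: ·
after 4 — deliver 1→3: n3:foll/t1/[-]
after 5 — deliver 3→1: n1:lead/t1/[-]
after 6 — crash(2): n2:✗foll/t1/[-]
after 7 — deliver 3→1: ·
after 8 — propose(1,'x'): n1:lead/t1/[x]
after 9 — deliver 1→4: n4:foll/t1/[-]
after 10 — deliver 4→1: ·
after 11 — deliver 1→0: n0:foll/t1/[-]
after 12 — deliver 0→1: ·
after 13 — recover(2): n2:foll/t1/[-]
after 14 — deliver 4→0: ·
after 15 — deliver 4→0: ·
after 16 — deliver 3→2: ·
after 17 — deliver 4→0: ·
after 18 — deliver 1→0: n0:foll/t1/[x]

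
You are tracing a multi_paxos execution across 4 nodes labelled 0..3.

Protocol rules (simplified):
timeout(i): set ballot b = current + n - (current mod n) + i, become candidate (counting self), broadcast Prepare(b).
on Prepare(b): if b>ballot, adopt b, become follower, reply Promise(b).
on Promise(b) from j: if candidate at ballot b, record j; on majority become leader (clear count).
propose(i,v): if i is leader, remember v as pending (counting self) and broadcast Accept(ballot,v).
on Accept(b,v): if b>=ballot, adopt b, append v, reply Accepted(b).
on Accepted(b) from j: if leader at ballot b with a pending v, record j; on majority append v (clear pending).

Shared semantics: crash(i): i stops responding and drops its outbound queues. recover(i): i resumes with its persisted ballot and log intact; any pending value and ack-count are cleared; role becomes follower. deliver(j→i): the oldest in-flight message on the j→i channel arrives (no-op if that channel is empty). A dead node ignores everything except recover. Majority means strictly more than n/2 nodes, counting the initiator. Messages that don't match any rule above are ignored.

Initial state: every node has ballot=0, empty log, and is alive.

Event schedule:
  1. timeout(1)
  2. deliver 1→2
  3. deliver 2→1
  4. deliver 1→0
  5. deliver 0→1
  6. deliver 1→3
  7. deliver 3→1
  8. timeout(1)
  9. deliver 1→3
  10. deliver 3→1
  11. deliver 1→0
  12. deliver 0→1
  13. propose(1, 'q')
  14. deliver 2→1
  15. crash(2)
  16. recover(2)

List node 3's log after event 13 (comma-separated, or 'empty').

empty

step 1 timeout(1): 1={cand,b=5,log=-}
step 2 deliver 1→2: 2={foll,b=5,log=-}
step 3 deliver 2→1: —
step 4 deliver 1→0: 0={foll,b=5,log=-}
step 5 deliver 0→1: 1={lead,b=5,log=-}
step 6 deliver 1→3: 3={foll,b=5,log=-}
step 7 deliver 3→1: —
step 8 timeout(1): 1={cand,b=9,log=-}
step 9 deliver 1→3: 3={foll,b=9,log=-}
step 10 deliver 3→1: —
step 11 deliver 1→0: 0={foll,b=9,log=-}
step 12 deliver 0→1: 1={lead,b=9,log=-}
step 13 propose(1,'q'): —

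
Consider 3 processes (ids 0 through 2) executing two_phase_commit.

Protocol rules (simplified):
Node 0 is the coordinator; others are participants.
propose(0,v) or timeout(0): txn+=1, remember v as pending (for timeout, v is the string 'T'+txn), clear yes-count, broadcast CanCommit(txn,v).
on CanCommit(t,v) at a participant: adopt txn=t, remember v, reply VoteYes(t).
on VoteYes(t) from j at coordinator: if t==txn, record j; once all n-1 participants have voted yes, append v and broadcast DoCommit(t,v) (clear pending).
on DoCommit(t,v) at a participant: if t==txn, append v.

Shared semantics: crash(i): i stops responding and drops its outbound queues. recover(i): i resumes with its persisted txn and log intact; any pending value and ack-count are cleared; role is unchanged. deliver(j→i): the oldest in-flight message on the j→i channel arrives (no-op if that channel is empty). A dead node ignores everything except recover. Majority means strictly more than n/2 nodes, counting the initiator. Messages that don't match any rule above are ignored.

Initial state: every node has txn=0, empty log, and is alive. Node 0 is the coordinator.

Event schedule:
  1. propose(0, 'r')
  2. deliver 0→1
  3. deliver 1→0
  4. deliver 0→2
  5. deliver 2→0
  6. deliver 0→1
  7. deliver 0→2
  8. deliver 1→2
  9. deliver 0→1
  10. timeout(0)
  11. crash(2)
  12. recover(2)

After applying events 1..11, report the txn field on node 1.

1

after 1 — propose(0,'r'): n0:coor/t1/[-]
after 2 — deliver 0→1: n1:part/t1/[-]
after 3 — deliver 1→0: ·
after 4 — deliver 0→2: n2:part/t1/[-]
after 5 — deliver 2→0: n0:coor/t1/[r]
after 6 — deliver 0→1: n1:part/t1/[r]
after 7 — deliver 0→2: n2:part/t1/[r]
after 8 — deliver 1→2: ·
after 9 — deliver 0→1: ·
after 10 — timeout(0): n0:coor/t2/[r]
after 11 — crash(2): n2:✗part/t1/[r]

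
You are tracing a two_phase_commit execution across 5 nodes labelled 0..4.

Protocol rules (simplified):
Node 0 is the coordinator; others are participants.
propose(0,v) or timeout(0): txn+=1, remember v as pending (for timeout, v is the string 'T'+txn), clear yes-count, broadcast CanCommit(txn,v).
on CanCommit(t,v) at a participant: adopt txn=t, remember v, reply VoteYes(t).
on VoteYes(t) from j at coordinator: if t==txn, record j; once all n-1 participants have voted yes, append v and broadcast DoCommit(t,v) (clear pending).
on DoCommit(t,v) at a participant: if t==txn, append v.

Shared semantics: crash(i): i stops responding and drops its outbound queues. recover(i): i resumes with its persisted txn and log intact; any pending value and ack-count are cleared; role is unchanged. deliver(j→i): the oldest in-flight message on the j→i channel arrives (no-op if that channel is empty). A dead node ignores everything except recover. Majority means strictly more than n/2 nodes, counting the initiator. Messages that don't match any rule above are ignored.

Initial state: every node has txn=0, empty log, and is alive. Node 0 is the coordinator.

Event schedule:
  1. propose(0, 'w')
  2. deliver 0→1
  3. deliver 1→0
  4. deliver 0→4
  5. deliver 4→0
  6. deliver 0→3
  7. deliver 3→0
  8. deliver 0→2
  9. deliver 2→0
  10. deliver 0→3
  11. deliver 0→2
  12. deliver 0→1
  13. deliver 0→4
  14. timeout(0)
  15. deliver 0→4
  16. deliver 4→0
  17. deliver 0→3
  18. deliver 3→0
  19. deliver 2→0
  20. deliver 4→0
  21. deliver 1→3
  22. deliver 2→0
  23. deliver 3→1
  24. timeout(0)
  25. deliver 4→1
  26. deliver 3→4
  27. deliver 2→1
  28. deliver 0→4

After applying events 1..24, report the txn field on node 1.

1

step 1 propose(0,'w'): 0={coor,t=1,log=-}
step 2 deliver 0→1: 1={part,t=1,log=-}
step 3 deliver 1→0: —
step 4 deliver 0→4: 4={part,t=1,log=-}
step 5 deliver 4→0: —
step 6 deliver 0→3: 3={part,t=1,log=-}
step 7 deliver 3→0: —
step 8 deliver 0→2: 2={part,t=1,log=-}
step 9 deliver 2→0: 0={coor,t=1,log=w}
step 10 deliver 0→3: 3={part,t=1,log=w}
step 11 deliver 0→2: 2={part,t=1,log=w}
step 12 deliver 0→1: 1={part,t=1,log=w}
step 13 deliver 0→4: 4={part,t=1,log=w}
step 14 timeout(0): 0={coor,t=2,log=w}
step 15 deliver 0→4: 4={part,t=2,log=w}
step 16 deliver 4→0: —
step 17 deliver 0→3: 3={part,t=2,log=w}
step 18 deliver 3→0: —
step 19 deliver 2→0: —
step 20 deliver 4→0: —
step 21 deliver 1→3: —
step 22 deliver 2→0: —
step 23 deliver 3→1: —
step 24 timeout(0): 0={coor,t=3,log=w}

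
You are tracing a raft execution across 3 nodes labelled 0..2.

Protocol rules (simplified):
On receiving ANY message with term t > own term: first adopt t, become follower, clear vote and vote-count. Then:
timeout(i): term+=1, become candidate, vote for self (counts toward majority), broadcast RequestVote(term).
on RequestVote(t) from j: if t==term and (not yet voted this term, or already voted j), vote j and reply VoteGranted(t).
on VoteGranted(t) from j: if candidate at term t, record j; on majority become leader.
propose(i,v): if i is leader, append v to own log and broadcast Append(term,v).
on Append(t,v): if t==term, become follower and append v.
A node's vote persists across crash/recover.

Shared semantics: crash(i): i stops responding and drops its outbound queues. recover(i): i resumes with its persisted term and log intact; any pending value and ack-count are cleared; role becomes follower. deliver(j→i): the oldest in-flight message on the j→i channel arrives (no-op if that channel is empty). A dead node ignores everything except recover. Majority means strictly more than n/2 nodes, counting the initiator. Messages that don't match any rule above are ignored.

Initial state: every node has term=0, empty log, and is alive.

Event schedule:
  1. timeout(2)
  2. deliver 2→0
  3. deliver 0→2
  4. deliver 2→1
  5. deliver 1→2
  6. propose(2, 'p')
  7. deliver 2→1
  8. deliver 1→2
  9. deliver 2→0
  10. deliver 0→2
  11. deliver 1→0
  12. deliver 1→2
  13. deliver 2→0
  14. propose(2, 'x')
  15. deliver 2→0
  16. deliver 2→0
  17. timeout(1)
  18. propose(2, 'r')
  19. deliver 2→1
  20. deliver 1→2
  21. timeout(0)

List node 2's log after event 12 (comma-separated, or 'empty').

p

step 1 timeout(2): 2={cand,t=1,log=-}
step 2 deliver 2→0: 0={foll,t=1,log=-}
step 3 deliver 0→2: 2={lead,t=1,log=-}
step 4 deliver 2→1: 1={foll,t=1,log=-}
step 5 deliver 1→2: —
step 6 propose(2,'p'): 2={lead,t=1,log=p}
step 7 deliver 2→1: 1={foll,t=1,log=p}
step 8 deliver 1→2: —
step 9 deliver 2→0: 0={foll,t=1,log=p}
step 10 deliver 0→2: —
step 11 deliver 1→0: —
step 12 deliver 1→2: —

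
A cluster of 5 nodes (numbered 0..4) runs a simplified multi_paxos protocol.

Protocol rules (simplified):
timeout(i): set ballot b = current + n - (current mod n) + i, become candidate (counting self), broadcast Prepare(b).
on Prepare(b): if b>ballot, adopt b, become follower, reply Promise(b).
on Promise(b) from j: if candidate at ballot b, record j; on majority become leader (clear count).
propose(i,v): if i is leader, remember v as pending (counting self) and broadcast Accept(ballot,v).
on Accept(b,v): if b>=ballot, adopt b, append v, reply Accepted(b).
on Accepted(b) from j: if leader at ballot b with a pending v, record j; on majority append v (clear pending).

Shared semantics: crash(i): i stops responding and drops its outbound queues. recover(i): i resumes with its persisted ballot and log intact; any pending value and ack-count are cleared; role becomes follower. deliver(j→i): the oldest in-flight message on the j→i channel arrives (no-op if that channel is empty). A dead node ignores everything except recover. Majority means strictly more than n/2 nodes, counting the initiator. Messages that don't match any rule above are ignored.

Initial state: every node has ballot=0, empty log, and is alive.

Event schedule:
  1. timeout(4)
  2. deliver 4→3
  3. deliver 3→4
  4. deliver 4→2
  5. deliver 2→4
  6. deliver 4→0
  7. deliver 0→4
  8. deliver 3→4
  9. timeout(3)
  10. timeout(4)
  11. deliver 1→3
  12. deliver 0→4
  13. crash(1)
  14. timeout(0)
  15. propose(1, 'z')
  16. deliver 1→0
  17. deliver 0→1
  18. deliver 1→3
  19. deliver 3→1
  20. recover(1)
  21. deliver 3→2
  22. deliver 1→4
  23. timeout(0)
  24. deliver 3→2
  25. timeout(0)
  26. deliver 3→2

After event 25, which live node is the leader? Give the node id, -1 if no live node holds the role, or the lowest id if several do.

-1

step 1 timeout(4): 4={cand,b=9,log=-}
step 2 deliver 4→3: 3={foll,b=9,log=-}
step 3 deliver 3→4: —
step 4 deliver 4→2: 2={foll,b=9,log=-}
step 5 deliver 2→4: 4={lead,b=9,log=-}
step 6 deliver 4→0: 0={foll,b=9,log=-}
step 7 deliver 0→4: —
step 8 deliver 3→4: —
step 9 timeout(3): 3={cand,b=13,log=-}
step 10 timeout(4): 4={cand,b=14,log=-}
step 11 deliver 1→3: —
step 12 deliver 0→4: —
step 13 crash(1): 1={✗foll,b=0,log=-}
step 14 timeout(0): 0={cand,b=10,log=-}
step 15 propose(1,'z'): —
step 16 deliver 1→0: —
step 17 deliver 0→1: —
step 18 deliver 1→3: —
step 19 deliver 3→1: —
step 20 recover(1): 1={foll,b=0,log=-}
step 21 deliver 3→2: 2={foll,b=13,log=-}
step 22 deliver 1→4: —
step 23 timeout(0): 0={cand,b=15,log=-}
step 24 deliver 3→2: —
step 25 timeout(0): 0={cand,b=20,log=-}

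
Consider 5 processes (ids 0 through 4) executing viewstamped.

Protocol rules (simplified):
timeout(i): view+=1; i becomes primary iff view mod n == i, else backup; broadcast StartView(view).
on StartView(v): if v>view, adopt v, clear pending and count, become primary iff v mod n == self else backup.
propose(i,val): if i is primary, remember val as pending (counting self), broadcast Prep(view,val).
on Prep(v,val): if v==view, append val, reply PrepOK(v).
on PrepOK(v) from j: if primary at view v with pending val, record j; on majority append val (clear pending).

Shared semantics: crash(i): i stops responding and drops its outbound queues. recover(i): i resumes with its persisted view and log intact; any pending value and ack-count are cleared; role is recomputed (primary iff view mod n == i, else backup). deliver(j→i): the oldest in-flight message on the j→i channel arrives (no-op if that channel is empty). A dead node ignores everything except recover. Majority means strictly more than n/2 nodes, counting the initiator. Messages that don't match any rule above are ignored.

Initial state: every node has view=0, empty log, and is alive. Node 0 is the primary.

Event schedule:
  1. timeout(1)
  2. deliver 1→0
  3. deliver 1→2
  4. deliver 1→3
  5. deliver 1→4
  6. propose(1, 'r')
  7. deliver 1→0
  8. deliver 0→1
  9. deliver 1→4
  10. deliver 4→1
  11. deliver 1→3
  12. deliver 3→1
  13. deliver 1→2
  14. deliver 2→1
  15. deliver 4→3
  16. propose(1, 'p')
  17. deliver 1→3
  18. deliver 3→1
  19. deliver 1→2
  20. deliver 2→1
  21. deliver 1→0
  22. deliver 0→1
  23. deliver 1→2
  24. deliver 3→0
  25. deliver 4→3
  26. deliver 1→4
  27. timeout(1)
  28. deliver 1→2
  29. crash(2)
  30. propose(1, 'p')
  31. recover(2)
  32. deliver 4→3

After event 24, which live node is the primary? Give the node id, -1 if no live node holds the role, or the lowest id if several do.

after 1 — timeout(1): n1:prim/v1/[-]
after 2 — deliver 1→0: n0:back/v1/[-]
after 3 — deliver 1→2: n2:back/v1/[-]
after 4 — deliver 1→3: n3:back/v1/[-]
after 5 — deliver 1→4: n4:back/v1/[-]
after 6 — propose(1,'r'): ·
after 7 — deliver 1→0: n0:back/v1/[r]
after 8 — deliver 0→1: ·
after 9 — deliver 1→4: n4:back/v1/[r]
after 10 — deliver 4→1: n1:prim/v1/[r]
after 11 — deliver 1→3: n3:back/v1/[r]
after 12 — deliver 3→1: ·
after 13 — deliver 1→2: n2:back/v1/[r]
after 14 — deliver 2→1: ·
after 15 — deliver 4→3: ·
after 16 — propose(1,'p'): ·
after 17 — deliver 1→3: n3:back/v1/[r,p]
after 18 — deliver 3→1: ·
after 19 — deliver 1→2: n2:back/v1/[r,p]
after 20 — deliver 2→1: n1:prim/v1/[r,p]
after 21 — deliver 1→0: n0:back/v1/[r,p]
after 22 — deliver 0→1: ·
after 23 — deliver 1→2: ·
after 24 — deliver 3→0: ·

1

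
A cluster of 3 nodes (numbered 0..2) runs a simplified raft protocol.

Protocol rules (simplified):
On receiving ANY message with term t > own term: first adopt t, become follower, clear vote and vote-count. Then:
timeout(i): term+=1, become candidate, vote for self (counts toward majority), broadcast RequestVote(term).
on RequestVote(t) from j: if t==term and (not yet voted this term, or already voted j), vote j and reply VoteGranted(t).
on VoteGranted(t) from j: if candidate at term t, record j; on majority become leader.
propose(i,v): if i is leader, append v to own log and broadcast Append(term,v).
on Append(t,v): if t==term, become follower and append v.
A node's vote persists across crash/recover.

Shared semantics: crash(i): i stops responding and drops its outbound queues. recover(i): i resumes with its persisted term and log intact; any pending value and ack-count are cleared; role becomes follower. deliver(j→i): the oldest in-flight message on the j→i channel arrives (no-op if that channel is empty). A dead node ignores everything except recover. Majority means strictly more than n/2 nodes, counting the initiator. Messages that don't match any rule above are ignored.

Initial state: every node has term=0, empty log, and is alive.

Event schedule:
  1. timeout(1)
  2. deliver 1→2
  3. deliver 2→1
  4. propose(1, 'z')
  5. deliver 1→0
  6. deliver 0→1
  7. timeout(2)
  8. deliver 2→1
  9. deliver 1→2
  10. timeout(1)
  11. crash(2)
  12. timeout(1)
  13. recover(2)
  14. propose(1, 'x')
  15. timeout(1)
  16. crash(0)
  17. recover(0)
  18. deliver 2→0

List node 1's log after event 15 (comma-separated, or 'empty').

z

after 1 — timeout(1): n1:cand/t1/[-]
after 2 — deliver 1→2: n2:foll/t1/[-]
after 3 — deliver 2→1: n1:lead/t1/[-]
after 4 — propose(1,'z'): n1:lead/t1/[z]
after 5 — deliver 1→0: n0:foll/t1/[-]
after 6 — deliver 0→1: ·
after 7 — timeout(2): n2:cand/t2/[-]
after 8 — deliver 2→1: n1:foll/t2/[z]
after 9 — deliver 1→2: ·
after 10 — timeout(1): n1:cand/t3/[z]
after 11 — crash(2): n2:✗cand/t2/[-]
after 12 — timeout(1): n1:cand/t4/[z]
after 13 — recover(2): n2:foll/t2/[-]
after 14 — propose(1,'x'): ·
after 15 — timeout(1): n1:cand/t5/[z]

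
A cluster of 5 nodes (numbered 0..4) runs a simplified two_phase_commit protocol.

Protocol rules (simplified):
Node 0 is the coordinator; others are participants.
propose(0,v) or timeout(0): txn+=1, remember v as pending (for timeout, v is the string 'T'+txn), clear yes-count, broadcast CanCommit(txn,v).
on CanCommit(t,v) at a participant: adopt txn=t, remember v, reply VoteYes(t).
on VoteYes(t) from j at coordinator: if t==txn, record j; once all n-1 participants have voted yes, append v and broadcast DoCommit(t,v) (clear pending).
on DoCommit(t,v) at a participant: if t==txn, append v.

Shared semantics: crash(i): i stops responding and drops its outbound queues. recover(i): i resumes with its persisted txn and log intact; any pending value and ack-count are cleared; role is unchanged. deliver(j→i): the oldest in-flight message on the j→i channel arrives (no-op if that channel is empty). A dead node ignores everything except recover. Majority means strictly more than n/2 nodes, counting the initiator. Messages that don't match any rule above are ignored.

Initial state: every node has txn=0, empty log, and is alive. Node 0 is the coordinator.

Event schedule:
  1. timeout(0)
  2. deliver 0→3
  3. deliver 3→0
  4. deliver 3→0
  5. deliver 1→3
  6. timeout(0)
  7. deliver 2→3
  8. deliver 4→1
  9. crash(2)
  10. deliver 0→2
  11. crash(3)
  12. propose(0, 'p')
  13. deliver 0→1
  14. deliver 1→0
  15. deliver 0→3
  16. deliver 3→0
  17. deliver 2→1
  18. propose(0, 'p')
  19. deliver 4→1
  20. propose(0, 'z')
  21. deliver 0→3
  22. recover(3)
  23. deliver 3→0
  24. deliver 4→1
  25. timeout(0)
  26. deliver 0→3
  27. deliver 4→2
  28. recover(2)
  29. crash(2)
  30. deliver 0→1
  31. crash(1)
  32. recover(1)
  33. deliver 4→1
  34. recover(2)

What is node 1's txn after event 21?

step 1 timeout(0): 0={coor,t=1,log=-}
step 2 deliver 0→3: 3={part,t=1,log=-}
step 3 deliver 3→0: —
step 4 deliver 3→0: —
step 5 deliver 1→3: —
step 6 timeout(0): 0={coor,t=2,log=-}
step 7 deliver 2→3: —
step 8 deliver 4→1: —
step 9 crash(2): 2={✗part,t=0,log=-}
step 10 deliver 0→2: —
step 11 crash(3): 3={✗part,t=1,log=-}
step 12 propose(0,'p'): 0={coor,t=3,log=-}
step 13 deliver 0→1: 1={part,t=1,log=-}
step 14 deliver 1→0: —
step 15 deliver 0→3: —
step 16 deliver 3→0: —
step 17 deliver 2→1: —
step 18 propose(0,'p'): 0={coor,t=4,log=-}
step 19 deliver 4→1: —
step 20 propose(0,'z'): 0={coor,t=5,log=-}
step 21 deliver 0→3: —

1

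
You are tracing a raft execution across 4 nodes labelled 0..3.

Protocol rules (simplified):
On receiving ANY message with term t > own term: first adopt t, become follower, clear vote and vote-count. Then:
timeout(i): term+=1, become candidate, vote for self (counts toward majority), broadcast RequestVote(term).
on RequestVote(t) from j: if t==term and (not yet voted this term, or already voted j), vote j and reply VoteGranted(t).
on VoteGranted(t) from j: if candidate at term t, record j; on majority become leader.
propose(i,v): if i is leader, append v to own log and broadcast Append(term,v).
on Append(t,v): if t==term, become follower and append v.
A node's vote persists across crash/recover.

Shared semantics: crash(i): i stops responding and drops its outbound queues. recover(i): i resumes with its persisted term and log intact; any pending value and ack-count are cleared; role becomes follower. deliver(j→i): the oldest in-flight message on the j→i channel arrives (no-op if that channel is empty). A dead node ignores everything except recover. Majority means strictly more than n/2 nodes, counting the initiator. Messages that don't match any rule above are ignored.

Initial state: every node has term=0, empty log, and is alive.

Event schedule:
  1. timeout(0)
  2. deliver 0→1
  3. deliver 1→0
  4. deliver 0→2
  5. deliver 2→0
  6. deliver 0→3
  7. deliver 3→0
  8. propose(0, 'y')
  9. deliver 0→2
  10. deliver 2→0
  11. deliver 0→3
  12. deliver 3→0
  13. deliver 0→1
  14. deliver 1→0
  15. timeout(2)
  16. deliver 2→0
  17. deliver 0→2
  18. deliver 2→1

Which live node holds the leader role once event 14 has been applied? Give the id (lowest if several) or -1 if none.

e1 timeout(0): 0[cand,t=1,-]
e2 deliver 0→1: 1[foll,t=1,-]
e3 deliver 1→0: ·
e4 deliver 0→2: 2[foll,t=1,-]
e5 deliver 2→0: 0[lead,t=1,-]
e6 deliver 0→3: 3[foll,t=1,-]
e7 deliver 3→0: ·
e8 propose(0,'y'): 0[lead,t=1,y]
e9 deliver 0→2: 2[foll,t=1,y]
e10 deliver 2→0: ·
e11 deliver 0→3: 3[foll,t=1,y]
e12 deliver 3→0: ·
e13 deliver 0→1: 1[foll,t=1,y]
e14 deliver 1→0: ·

0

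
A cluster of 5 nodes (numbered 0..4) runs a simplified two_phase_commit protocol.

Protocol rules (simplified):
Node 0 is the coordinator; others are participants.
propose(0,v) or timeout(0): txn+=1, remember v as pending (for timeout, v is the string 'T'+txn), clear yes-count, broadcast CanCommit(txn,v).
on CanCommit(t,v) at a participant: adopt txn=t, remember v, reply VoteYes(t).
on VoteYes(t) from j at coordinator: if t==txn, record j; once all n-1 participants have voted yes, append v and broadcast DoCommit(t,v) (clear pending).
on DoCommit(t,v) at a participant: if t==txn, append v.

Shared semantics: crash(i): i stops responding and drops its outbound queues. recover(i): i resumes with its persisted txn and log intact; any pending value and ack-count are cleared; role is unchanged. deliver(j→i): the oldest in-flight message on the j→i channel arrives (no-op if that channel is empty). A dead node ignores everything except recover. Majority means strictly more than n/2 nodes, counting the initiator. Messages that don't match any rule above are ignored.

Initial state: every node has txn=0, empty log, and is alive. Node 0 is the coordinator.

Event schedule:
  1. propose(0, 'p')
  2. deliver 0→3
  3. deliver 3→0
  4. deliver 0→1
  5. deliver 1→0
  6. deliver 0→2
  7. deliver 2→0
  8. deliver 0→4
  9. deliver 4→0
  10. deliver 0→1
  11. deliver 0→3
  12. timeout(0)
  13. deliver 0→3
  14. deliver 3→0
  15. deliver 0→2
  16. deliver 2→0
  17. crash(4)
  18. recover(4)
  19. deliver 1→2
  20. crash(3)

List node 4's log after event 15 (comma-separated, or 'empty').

empty

1. propose(0,'p'):  <0:coor t1 ->
2. deliver 0→3:  <3:part t1 ->
3. deliver 3→0:  nop
4. deliver 0→1:  <1:part t1 ->
5. deliver 1→0:  nop
6. deliver 0→2:  <2:part t1 ->
7. deliver 2→0:  nop
8. deliver 0→4:  <4:part t1 ->
9. deliver 4→0:  <0:coor t1 p>
10. deliver 0→1:  <1:part t1 p>
11. deliver 0→3:  <3:part t1 p>
12. timeout(0):  <0:coor t2 p>
13. deliver 0→3:  <3:part t2 p>
14. deliver 3→0:  nop
15. deliver 0→2:  <2:part t1 p>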